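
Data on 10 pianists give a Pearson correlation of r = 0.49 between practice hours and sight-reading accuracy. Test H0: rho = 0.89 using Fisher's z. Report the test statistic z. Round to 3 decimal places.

Fisher z: atanh(0.49) = 0.536060, atanh(0.89) = 1.421926
z = (z_r − z_0)·√(n−3) = (0.536060 − 1.421926)·√7 = -0.885866 · 2.645751 = -2.344

-2.344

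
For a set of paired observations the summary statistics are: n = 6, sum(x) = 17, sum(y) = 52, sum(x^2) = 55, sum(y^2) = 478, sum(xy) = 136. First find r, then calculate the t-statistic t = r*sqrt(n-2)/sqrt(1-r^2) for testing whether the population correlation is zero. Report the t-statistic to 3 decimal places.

Numerator: nΣxy − (Σx)(Σy) = 6·136 − (17)(52) = -68
Denominator: √[(nΣx²−(Σx)²)(nΣy²−(Σy)²)]
  nΣx²−(Σx)² = 6·55 − 289 = 41;  nΣy²−(Σy)² = 6·478 − 2704 = 164
  √(41·164) = √6724 = 82.0000
r = -68 / 82.0000 = -0.8293
t = r·√(n−2)/√(1−r²) = -0.8293·√4 / √(1−0.687738) = -1.658600 / 0.558804 = -2.968

-2.968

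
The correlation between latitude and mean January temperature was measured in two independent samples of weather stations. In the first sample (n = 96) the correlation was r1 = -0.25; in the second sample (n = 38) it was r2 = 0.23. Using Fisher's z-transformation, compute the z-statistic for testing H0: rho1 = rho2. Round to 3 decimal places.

Fisher z-transforms: z1 = atanh(-0.25) = -0.255413, z2 = atanh(0.23) = 0.234189; difference d = -0.489602
Var(d) = 1/93 + 1/35 = 0.0107527 + 0.0285714 = 0.0393241
z = d/√Var(d) = -0.489602 / √0.0393241 = -0.489602 / 0.198303 = -2.469

-2.469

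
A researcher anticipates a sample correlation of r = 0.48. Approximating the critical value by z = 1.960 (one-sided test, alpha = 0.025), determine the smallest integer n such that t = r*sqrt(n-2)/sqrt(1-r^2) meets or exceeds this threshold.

r√(n−2)/√(1−r²) ≥ 1.960  ⇔  n−2 ≥ (1.960)²·(1−r²)/r²
(1−r²)/r² = (1−0.2304)/0.2304 = 3.3403
n ≥ 2 + 3.8416·3.3403 = 2 + 12.8321 = 14.8321
⌈14.8321⌉ = 15

15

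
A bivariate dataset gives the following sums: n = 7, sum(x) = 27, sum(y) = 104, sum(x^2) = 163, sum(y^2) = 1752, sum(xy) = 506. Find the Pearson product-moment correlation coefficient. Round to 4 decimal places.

S_xy = nΣxy − ΣxΣy = 7·506 − 27·104 = 3542 − 2808 = 734
S_xx = nΣx² − (Σx)² = 7·163 − 27² = 1141 − 729 = 412
S_yy = nΣy² − (Σy)² = 7·1752 − 104² = 12264 − 10816 = 1448
r = S_xy / √(S_xx·S_yy) = 734 / √(412·1448) = 734 / √596576 = 734 / 772.3833 = 0.9503

0.9503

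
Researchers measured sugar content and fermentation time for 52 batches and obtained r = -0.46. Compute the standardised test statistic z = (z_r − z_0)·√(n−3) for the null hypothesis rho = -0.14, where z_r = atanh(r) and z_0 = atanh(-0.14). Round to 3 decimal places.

-2.495

Fisher z: atanh(-0.46) = -0.497311, atanh(-0.14) = -0.140926
z = (z_r − z_0)·√(n−3) = (-0.497311 − (-0.140926))·√49 = -0.356385 · 7.000000 = -2.495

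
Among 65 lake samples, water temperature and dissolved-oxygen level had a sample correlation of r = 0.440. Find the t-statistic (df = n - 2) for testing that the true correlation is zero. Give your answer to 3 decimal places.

3.889

1 − r² = 1 − 0.193600 = 0.806400;  √(1−r²) = 0.897998
√(n−2) = √63 = 7.937254
t = r·√(n−2)/√(1−r²) = 0.440 · 7.937254 / 0.897998 = 3.889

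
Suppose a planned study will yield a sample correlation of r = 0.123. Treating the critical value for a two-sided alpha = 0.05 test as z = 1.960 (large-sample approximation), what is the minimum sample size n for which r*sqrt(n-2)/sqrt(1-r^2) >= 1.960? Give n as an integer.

253

r√(n−2)/√(1−r²) ≥ 1.960  ⇔  n−2 ≥ (1.960)²·(1−r²)/r²
(1−r²)/r² = (1−0.015129)/0.015129 = 65.0982
n ≥ 2 + 3.8416·65.0982 = 2 + 250.0812 = 252.0812
⌈252.0812⌉ = 253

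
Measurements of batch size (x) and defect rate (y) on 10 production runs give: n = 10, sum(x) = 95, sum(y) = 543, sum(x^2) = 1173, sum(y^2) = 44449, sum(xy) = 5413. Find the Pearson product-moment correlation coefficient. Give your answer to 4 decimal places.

0.1265

S_xy = nΣxy − ΣxΣy = 10·5413 − 95·543 = 54130 − 51585 = 2545
S_xx = nΣx² − (Σx)² = 10·1173 − 95² = 11730 − 9025 = 2705
S_yy = nΣy² − (Σy)² = 10·44449 − 543² = 444490 − 294849 = 149641
r = S_xy / √(S_xx·S_yy) = 2545 / √(2705·149641) = 2545 / √404778905 = 2545 / 20119.1179 = 0.1265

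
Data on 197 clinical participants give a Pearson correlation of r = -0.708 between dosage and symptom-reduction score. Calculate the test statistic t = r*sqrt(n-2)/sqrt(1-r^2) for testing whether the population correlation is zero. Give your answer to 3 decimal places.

-14.000

1 − r² = 1 − 0.501264 = 0.498736;  √(1−r²) = 0.706212
√(n−2) = √195 = 13.964240
t = r·√(n−2)/√(1−r²) = -0.708 · 13.964240 / 0.706212 = -14.000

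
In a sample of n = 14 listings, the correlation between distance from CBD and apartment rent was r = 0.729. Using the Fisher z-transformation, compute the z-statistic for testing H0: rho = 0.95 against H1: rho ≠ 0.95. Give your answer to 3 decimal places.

-3.002

Fisher z: atanh(0.729) = 0.926590, atanh(0.95) = 1.831781
z = (z_r − z_0)·√(n−3) = (0.926590 − 1.831781)·√11 = -0.905191 · 3.316625 = -3.002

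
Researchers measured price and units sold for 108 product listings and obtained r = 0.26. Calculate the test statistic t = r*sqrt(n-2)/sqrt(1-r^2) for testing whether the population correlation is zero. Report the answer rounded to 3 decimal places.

2.772

t = r·√(n−2) / √(1−r²) with r = 0.26, n = 108
  = 0.26·√106 / √(1 − 0.0676)
  = 0.26·10.295630 / 0.965609
  = 2.676864 / 0.965609 = 2.772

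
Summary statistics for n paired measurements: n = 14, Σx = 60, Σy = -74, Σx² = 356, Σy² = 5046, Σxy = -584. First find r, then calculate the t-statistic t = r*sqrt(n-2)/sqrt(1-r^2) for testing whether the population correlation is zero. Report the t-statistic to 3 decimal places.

-1.482

S_xy = nΣxy − ΣxΣy = 14·(-584) − 60·(-74) = -8176 − (-4440) = -3736
S_xx = nΣx² − (Σx)² = 14·356 − 60² = 4984 − 3600 = 1384
S_yy = nΣy² − (Σy)² = 14·5046 − (-74)² = 70644 − 5476 = 65168
r = S_xy / √(S_xx·S_yy) = -3736 / √(1384·65168) = -3736 / √90192512 = -3736 / 9496.9738 = -0.3934
t = r·√(n−2)/√(1−r²) = -0.3934·√12 / √(1−0.154764) = -1.362778 / 0.919367 = -1.482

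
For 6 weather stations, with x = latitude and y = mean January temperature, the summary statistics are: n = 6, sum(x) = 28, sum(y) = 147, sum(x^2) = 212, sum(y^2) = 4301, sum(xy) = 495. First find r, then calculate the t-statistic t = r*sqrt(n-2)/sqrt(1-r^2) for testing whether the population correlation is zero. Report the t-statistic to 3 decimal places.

Numerator: nΣxy − (Σx)(Σy) = 6·495 − (28)(147) = -1146
Denominator: √[(nΣx²−(Σx)²)(nΣy²−(Σy)²)]
  nΣx²−(Σx)² = 6·212 − 784 = 488;  nΣy²−(Σy)² = 6·4301 − 21609 = 4197
  √(488·4197) = √2048136 = 1431.1310
r = -1146 / 1431.1310 = -0.8008
t = r·√(n−2)/√(1−r²) = -0.8008·√4 / √(1−0.641281) = -1.601600 / 0.598932 = -2.674

-2.674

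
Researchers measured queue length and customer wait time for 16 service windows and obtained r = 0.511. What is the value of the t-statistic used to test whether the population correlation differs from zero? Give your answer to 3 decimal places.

1 − r² = 1 − 0.261121 = 0.738879;  √(1−r²) = 0.859581
√(n−2) = √14 = 3.741657
t = r·√(n−2)/√(1−r²) = 0.511 · 3.741657 / 0.859581 = 2.224

2.224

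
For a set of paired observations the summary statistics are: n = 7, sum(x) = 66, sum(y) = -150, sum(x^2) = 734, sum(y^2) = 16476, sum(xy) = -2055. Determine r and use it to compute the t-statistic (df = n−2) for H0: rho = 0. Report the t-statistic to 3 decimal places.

Numerator: nΣxy − (Σx)(Σy) = 7·(-2055) − (66)(-150) = -4485
Denominator: √[(nΣx²−(Σx)²)(nΣy²−(Σy)²)]
  nΣx²−(Σx)² = 7·734 − 4356 = 782;  nΣy²−(Σy)² = 7·16476 − 22500 = 92832
  √(782·92832) = √72594624 = 8520.2479
r = -4485 / 8520.2479 = -0.5264
t = r·√(n−2)/√(1−r²) = -0.5264·√5 / √(1−0.277097) = -1.177066 / 0.850237 = -1.384

-1.384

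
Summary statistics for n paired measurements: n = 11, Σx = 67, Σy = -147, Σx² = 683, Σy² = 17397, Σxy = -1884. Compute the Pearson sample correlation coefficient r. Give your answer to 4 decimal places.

-0.4800

Numerator: nΣxy − (Σx)(Σy) = 11·(-1884) − (67)(-147) = -10875
Denominator: √[(nΣx²−(Σx)²)(nΣy²−(Σy)²)]
  nΣx²−(Σx)² = 11·683 − 4489 = 3024;  nΣy²−(Σy)² = 11·17397 − 21609 = 169758
  √(3024·169758) = √513348192 = 22657.1885
r = -10875 / 22657.1885 = -0.4800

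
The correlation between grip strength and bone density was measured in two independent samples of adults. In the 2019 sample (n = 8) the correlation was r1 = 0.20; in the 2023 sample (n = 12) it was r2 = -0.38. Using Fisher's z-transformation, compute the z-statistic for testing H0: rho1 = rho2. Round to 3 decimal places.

1.081

Fisher z-transforms: z1 = atanh(0.20) = 0.202733, z2 = atanh(-0.38) = -0.400060; difference d = 0.602793
Var(d) = 1/5 + 1/9 = 0.2000000 + 0.1111111 = 0.3111111
z = d/√Var(d) = 0.602793 / √0.3111111 = 0.602793 / 0.557773 = 1.081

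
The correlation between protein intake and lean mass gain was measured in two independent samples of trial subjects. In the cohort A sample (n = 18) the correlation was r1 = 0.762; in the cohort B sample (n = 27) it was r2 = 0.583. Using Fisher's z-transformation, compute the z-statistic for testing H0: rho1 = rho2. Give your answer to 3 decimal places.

1.015

Fisher z-transforms: z1 = atanh(0.762) = 1.000967, z2 = atanh(0.583) = 0.666995; difference d = 0.333972
Var(d) = 1/15 + 1/24 = 0.0666667 + 0.0416667 = 0.1083334
z = d/√Var(d) = 0.333972 / √0.1083334 = 0.333972 / 0.329140 = 1.015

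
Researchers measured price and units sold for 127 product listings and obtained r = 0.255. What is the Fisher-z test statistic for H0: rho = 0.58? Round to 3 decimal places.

-4.473

z_r = atanh(0.255) = 0.260753,  z_0 = atanh(0.58) = 0.662463
SE = 1/√(n−3) = 1/√124 = 0.089803
z = (z_r − z_0)/SE = (0.260753 − 0.662463) / 0.089803 = -0.401710 / 0.089803 = -4.473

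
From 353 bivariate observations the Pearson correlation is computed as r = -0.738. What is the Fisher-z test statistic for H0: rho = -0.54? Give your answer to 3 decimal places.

-6.397

Fisher z: atanh(-0.738) = -0.946073, atanh(-0.54) = -0.604156
z = (z_r − z_0)·√(n−3) = (-0.946073 − (-0.604156))·√350 = -0.341917 · 18.708287 = -6.397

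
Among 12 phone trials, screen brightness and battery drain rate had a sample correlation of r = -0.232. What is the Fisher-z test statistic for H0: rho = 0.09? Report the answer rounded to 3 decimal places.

-0.980

Fisher z: atanh(-0.232) = -0.236302, atanh(0.09) = 0.090244
z = (z_r − z_0)·√(n−3) = (-0.236302 − 0.090244)·√9 = -0.326546 · 3.000000 = -0.980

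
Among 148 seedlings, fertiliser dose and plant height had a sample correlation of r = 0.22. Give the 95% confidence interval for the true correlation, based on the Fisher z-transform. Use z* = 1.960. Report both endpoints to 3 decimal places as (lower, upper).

(0.061, 0.368)

Fisher z: z_r = atanh(r) = ½·ln((1+0.22)/(1−0.22)) = 0.223656
SE(z) = 1/√(n−3) = 1/√145 = 0.083045
95% ⇒ z* = 1.960; margin = 1.960·0.083045 = 0.162768
CI on z-scale: (0.060888, 0.386424)
Back-transform: tanh(0.060888) = 0.060813, tanh(0.386424) = 0.368273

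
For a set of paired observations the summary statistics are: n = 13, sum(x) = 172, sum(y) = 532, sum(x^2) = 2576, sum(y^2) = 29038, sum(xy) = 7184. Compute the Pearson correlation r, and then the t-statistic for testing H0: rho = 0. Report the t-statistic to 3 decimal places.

0.328

Numerator: nΣxy − (Σx)(Σy) = 13·7184 − (172)(532) = 1888
Denominator: √[(nΣx²−(Σx)²)(nΣy²−(Σy)²)]
  nΣx²−(Σx)² = 13·2576 − 29584 = 3904;  nΣy²−(Σy)² = 13·29038 − 283024 = 94470
  √(3904·94470) = √368810880 = 19204.4495
r = 1888 / 19204.4495 = 0.0983
t = r·√(n−2)/√(1−r²) = 0.0983·√11 / √(1−0.009663) = 0.326024 / 0.995157 = 0.328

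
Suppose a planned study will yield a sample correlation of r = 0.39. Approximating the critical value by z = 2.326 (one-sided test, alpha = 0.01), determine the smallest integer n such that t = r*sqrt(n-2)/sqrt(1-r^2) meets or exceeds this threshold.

Need r·√(n−2)/√(1−r²) ≥ 2.326
√(n−2) ≥ 2.326·√(1−0.1521) / 0.39 = 2.326·0.920815 / 0.39 = 5.4918
n−2 ≥ 30.1599  ⇒  n ≥ 32.1599
Smallest integer n = 33

33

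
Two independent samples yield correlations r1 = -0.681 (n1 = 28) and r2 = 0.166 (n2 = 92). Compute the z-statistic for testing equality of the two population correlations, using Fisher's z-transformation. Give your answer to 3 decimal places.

z1 = atanh(-0.681) = -0.830977,  z2 = atanh(0.166) = 0.167550
SE = √(1/(n1−3) + 1/(n2−3)) = √(1/25 + 1/89) = √(0.0400000 + 0.0112360) = √0.0512360 = 0.226354
z = (z1 − z2)/SE = (-0.830977 − 0.167550) / 0.226354 = -0.998527 / 0.226354 = -4.411

-4.411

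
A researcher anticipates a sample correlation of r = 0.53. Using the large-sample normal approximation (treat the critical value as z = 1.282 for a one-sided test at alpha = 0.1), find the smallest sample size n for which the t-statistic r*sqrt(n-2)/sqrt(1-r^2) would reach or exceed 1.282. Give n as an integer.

r√(n−2)/√(1−r²) ≥ 1.282  ⇔  n−2 ≥ (1.282)²·(1−r²)/r²
(1−r²)/r² = (1−0.2809)/0.2809 = 2.5600
n ≥ 2 + 1.643524·2.5600 = 2 + 4.2074 = 6.2074
⌈6.2074⌉ = 7

7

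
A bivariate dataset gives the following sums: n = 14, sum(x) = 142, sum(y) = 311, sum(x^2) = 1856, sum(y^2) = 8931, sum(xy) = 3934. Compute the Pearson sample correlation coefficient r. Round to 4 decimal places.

0.8502

S_xy = nΣxy − ΣxΣy = 14·3934 − 142·311 = 55076 − 44162 = 10914
S_xx = nΣx² − (Σx)² = 14·1856 − 142² = 25984 − 20164 = 5820
S_yy = nΣy² − (Σy)² = 14·8931 − 311² = 125034 − 96721 = 28313
r = S_xy / √(S_xx·S_yy) = 10914 / √(5820·28313) = 10914 / √164781660 = 10914 / 12836.7309 = 0.8502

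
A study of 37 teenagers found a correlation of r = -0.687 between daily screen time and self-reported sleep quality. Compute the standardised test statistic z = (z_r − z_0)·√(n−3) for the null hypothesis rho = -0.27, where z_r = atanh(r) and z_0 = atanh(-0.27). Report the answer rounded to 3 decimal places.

-3.297

Fisher z: atanh(-0.687) = -0.842252, atanh(-0.27) = -0.276864
z = (z_r − z_0)·√(n−3) = (-0.842252 − (-0.276864))·√34 = -0.565388 · 5.830952 = -3.297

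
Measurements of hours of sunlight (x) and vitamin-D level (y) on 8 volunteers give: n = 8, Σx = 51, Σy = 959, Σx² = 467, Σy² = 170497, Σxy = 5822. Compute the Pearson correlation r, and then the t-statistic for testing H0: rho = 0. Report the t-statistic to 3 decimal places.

Numerator: nΣxy − (Σx)(Σy) = 8·5822 − (51)(959) = -2333
Denominator: √[(nΣx²−(Σx)²)(nΣy²−(Σy)²)]
  nΣx²−(Σx)² = 8·467 − 2601 = 1135;  nΣy²−(Σy)² = 8·170497 − 919681 = 444295
  √(1135·444295) = √504274825 = 22456.0643
r = -2333 / 22456.0643 = -0.1039
t = r·√(n−2)/√(1−r²) = -0.1039·√6 / √(1−0.010795) = -0.254502 / 0.994588 = -0.256

-0.256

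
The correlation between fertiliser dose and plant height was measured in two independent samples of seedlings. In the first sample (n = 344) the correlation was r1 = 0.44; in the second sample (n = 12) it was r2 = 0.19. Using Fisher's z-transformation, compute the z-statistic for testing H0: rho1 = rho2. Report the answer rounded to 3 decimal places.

Fisher z-transforms: z1 = atanh(0.44) = 0.472231, z2 = atanh(0.19) = 0.192337; difference d = 0.279894
Var(d) = 1/341 + 1/9 = 0.0029326 + 0.1111111 = 0.1140437
z = d/√Var(d) = 0.279894 / √0.1140437 = 0.279894 / 0.337704 = 0.829

0.829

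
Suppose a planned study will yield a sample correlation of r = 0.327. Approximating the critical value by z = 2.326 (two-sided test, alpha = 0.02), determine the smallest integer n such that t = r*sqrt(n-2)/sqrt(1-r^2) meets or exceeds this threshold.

48

Need r·√(n−2)/√(1−r²) ≥ 2.326
√(n−2) ≥ 2.326·√(1−0.106929) / 0.327 = 2.326·0.945024 / 0.327 = 6.7221
n−2 ≥ 45.1866  ⇒  n ≥ 47.1866
Smallest integer n = 48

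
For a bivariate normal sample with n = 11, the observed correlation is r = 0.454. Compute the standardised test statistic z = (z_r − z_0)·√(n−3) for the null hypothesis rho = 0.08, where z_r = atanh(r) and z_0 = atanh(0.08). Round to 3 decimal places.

1.158

Fisher z: atanh(0.454) = 0.489727, atanh(0.08) = 0.080171
z = (z_r − z_0)·√(n−3) = (0.489727 − 0.080171)·√8 = 0.409556 · 2.828427 = 1.158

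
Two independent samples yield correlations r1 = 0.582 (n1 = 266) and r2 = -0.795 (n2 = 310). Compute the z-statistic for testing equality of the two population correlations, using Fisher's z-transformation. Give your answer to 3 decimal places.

Fisher z-transforms: z1 = atanh(0.582) = 0.665482, z2 = atanh(-0.795) = -1.084875; difference d = 1.750357
Var(d) = 1/263 + 1/307 = 0.0038023 + 0.0032573 = 0.0070596
z = d/√Var(d) = 1.750357 / √0.0070596 = 1.750357 / 0.084021 = 20.832

20.832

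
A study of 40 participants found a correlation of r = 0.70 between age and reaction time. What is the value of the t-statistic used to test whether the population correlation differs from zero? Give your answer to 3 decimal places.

6.042

1 − r² = 1 − 0.4900 = 0.5100;  √(1−r²) = 0.714143
√(n−2) = √38 = 6.164414
t = r·√(n−2)/√(1−r²) = 0.70 · 6.164414 / 0.714143 = 6.042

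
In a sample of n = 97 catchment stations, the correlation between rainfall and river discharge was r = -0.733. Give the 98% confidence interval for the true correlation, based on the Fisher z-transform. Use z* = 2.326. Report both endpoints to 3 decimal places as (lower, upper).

(-0.826, -0.601)

Fisher z: z_r = atanh(r) = ½·ln((1+(-0.733))/(1−(-0.733))) = -0.935180
SE(z) = 1/√(n−3) = 1/√94 = 0.103142
98% ⇒ z* = 2.326; margin = 2.326·0.103142 = 0.239908
CI on z-scale: (-1.175088, -0.695272)
Back-transform: tanh(-1.175088) = -0.825896, tanh(-0.695272) = -0.601358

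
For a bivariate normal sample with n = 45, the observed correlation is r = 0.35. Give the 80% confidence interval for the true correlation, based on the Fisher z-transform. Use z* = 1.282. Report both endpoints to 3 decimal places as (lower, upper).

Fisher z: z_r = atanh(r) = ½·ln((1+0.35)/(1−0.35)) = 0.365444
SE(z) = 1/√(n−3) = 1/√42 = 0.154303
80% ⇒ z* = 1.282; margin = 1.282·0.154303 = 0.197816
CI on z-scale: (0.167628, 0.563260)
Back-transform: tanh(0.167628) = 0.166075, tanh(0.563260) = 0.510392

(0.166, 0.510)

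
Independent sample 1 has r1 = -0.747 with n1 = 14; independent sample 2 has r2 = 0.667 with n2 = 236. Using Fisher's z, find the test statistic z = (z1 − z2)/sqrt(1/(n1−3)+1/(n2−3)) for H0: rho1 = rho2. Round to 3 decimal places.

z1 = atanh(-0.747) = -0.966133,  z2 = atanh(0.667) = 0.805319
SE = √(1/(n1−3) + 1/(n2−3)) = √(1/11 + 1/233) = √(0.0909091 + 0.0042918) = √0.0952009 = 0.308546
z = (z1 − z2)/SE = (-0.966133 − 0.805319) / 0.308546 = -1.771452 / 0.308546 = -5.741

-5.741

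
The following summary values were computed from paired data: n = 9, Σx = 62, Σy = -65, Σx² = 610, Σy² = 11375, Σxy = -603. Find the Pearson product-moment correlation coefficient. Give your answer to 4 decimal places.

-0.1099

Numerator: nΣxy − (Σx)(Σy) = 9·(-603) − (62)(-65) = -1397
Denominator: √[(nΣx²−(Σx)²)(nΣy²−(Σy)²)]
  nΣx²−(Σx)² = 9·610 − 3844 = 1646;  nΣy²−(Σy)² = 9·11375 − 4225 = 98150
  √(1646·98150) = √161554900 = 12710.4249
r = -1397 / 12710.4249 = -0.1099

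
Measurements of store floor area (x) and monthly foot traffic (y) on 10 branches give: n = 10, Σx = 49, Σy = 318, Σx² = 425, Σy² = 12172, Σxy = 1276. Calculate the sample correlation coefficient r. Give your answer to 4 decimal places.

S_xy = nΣxy − ΣxΣy = 10·1276 − 49·318 = 12760 − 15582 = -2822
S_xx = nΣx² − (Σx)² = 10·425 − 49² = 4250 − 2401 = 1849
S_yy = nΣy² − (Σy)² = 10·12172 − 318² = 121720 − 101124 = 20596
r = S_xy / √(S_xx·S_yy) = -2822 / √(1849·20596) = -2822 / √38082004 = -2822 / 6171.0618 = -0.4573

-0.4573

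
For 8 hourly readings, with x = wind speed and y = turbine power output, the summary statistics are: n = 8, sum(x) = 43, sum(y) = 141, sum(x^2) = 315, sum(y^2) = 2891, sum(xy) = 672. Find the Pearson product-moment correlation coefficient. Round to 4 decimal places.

-0.4654

S_xy = nΣxy − ΣxΣy = 8·672 − 43·141 = 5376 − 6063 = -687
S_xx = nΣx² − (Σx)² = 8·315 − 43² = 2520 − 1849 = 671
S_yy = nΣy² − (Σy)² = 8·2891 − 141² = 23128 − 19881 = 3247
r = S_xy / √(S_xx·S_yy) = -687 / √(671·3247) = -687 / √2178737 = -687 / 1476.0545 = -0.4654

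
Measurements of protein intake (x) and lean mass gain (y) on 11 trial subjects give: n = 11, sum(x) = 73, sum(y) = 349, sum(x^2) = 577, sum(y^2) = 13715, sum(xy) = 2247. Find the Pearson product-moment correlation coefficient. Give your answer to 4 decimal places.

Numerator: nΣxy − (Σx)(Σy) = 11·2247 − (73)(349) = -760
Denominator: √[(nΣx²−(Σx)²)(nΣy²−(Σy)²)]
  nΣx²−(Σx)² = 11·577 − 5329 = 1018;  nΣy²−(Σy)² = 11·13715 − 121801 = 29064
  √(1018·29064) = √29587152 = 5439.4073
r = -760 / 5439.4073 = -0.1397

-0.1397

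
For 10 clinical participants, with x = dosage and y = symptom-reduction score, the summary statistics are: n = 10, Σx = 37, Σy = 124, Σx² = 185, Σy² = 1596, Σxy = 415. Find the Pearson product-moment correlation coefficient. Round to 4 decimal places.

-0.8264

Numerator: nΣxy − (Σx)(Σy) = 10·415 − (37)(124) = -438
Denominator: √[(nΣx²−(Σx)²)(nΣy²−(Σy)²)]
  nΣx²−(Σx)² = 10·185 − 1369 = 481;  nΣy²−(Σy)² = 10·1596 − 15376 = 584
  √(481·584) = √280904 = 530.0038
r = -438 / 530.0038 = -0.8264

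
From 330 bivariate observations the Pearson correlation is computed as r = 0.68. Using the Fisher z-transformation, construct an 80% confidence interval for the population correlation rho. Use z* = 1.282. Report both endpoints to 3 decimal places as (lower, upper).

Fisher z: z_r = atanh(r) = ½·ln((1+0.68)/(1−0.68)) = 0.829114
SE(z) = 1/√(n−3) = 1/√327 = 0.055300
80% ⇒ z* = 1.282; margin = 1.282·0.055300 = 0.070895
CI on z-scale: (0.758219, 0.900009)
Back-transform: tanh(0.758219) = 0.640027, tanh(0.900009) = 0.716302

(0.640, 0.716)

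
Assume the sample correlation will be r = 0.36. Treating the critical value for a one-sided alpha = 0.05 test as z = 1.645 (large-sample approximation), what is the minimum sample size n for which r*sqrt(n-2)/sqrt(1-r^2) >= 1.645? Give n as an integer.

r√(n−2)/√(1−r²) ≥ 1.645  ⇔  n−2 ≥ (1.645)²·(1−r²)/r²
(1−r²)/r² = (1−0.1296)/0.1296 = 6.7160
n ≥ 2 + 2.706025·6.7160 = 2 + 18.1737 = 20.1737
⌈20.1737⌉ = 21

21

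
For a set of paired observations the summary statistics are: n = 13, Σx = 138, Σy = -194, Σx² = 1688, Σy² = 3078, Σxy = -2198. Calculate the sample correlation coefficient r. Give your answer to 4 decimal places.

Numerator: nΣxy − (Σx)(Σy) = 13·(-2198) − (138)(-194) = -1802
Denominator: √[(nΣx²−(Σx)²)(nΣy²−(Σy)²)]
  nΣx²−(Σx)² = 13·1688 − 19044 = 2900;  nΣy²−(Σy)² = 13·3078 − 37636 = 2378
  √(2900·2378) = √6896200 = 2626.0617
r = -1802 / 2626.0617 = -0.6862

-0.6862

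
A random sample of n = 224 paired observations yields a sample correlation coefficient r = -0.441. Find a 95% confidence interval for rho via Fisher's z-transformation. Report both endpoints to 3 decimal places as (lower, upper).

Fisher z: z_r = atanh(r) = ½·ln((1+(-0.441))/(1−(-0.441))) = -0.473472
SE(z) = 1/√(n−3) = 1/√221 = 0.067267
95% ⇒ z* = 1.960; margin = 1.960·0.067267 = 0.131843
CI on z-scale: (-0.605315, -0.341629)
Back-transform: tanh(-0.605315) = -0.540821, tanh(-0.341629) = -0.328931

(-0.541, -0.329)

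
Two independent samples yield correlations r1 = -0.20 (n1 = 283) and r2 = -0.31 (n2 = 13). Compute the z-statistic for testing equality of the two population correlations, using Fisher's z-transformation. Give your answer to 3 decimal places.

0.366

Fisher z-transforms: z1 = atanh(-0.20) = -0.202733, z2 = atanh(-0.31) = -0.320545; difference d = 0.117812
Var(d) = 1/280 + 1/10 = 0.0035714 + 0.1000000 = 0.1035714
z = d/√Var(d) = 0.117812 / √0.1035714 = 0.117812 / 0.321825 = 0.366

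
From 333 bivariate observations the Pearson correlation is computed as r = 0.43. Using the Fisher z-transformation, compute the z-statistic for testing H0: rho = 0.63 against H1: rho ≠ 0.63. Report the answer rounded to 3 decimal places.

Fisher z: atanh(0.43) = 0.459897, atanh(0.63) = 0.741416
z = (z_r − z_0)·√(n−3) = (0.459897 − 0.741416)·√330 = -0.281519 · 18.165902 = -5.114

-5.114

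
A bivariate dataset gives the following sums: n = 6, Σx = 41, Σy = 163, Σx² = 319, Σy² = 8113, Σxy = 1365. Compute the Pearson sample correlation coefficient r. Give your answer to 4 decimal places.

0.6640

S_xy = nΣxy − ΣxΣy = 6·1365 − 41·163 = 8190 − 6683 = 1507
S_xx = nΣx² − (Σx)² = 6·319 − 41² = 1914 − 1681 = 233
S_yy = nΣy² − (Σy)² = 6·8113 − 163² = 48678 − 26569 = 22109
r = S_xy / √(S_xx·S_yy) = 1507 / √(233·22109) = 1507 / √5151397 = 1507 / 2269.6689 = 0.6640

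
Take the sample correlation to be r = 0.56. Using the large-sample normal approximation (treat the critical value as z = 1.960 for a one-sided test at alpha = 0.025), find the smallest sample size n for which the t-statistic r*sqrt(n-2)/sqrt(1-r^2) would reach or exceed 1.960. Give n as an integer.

11

r√(n−2)/√(1−r²) ≥ 1.960  ⇔  n−2 ≥ (1.960)²·(1−r²)/r²
(1−r²)/r² = (1−0.3136)/0.3136 = 2.1888
n ≥ 2 + 3.8416·2.1888 = 2 + 8.4085 = 10.4085
⌈10.4085⌉ = 11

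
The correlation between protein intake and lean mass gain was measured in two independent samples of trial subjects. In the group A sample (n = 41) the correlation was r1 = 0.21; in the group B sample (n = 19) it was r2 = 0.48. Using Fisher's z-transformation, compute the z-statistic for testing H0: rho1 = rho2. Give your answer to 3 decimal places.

-1.040

Fisher z-transforms: z1 = atanh(0.21) = 0.213171, z2 = atanh(0.48) = 0.522984; difference d = -0.309813
Var(d) = 1/38 + 1/16 = 0.0263158 + 0.0625000 = 0.0888158
z = d/√Var(d) = -0.309813 / √0.0888158 = -0.309813 / 0.298020 = -1.040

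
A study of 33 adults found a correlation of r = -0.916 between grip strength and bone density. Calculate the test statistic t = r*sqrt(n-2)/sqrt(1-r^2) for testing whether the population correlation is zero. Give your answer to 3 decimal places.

t = r·√(n−2) / √(1−r²) with r = -0.916, n = 33
  = -0.916·√31 / √(1 − 0.839056)
  = -0.916·5.567764 / 0.401178
  = -5.100072 / 0.401178 = -12.713

-12.713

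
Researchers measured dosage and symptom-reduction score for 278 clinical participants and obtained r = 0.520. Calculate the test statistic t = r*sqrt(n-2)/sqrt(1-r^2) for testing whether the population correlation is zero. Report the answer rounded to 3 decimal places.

t = r·√(n−2) / √(1−r²) with r = 0.520, n = 278
  = 0.520·√276 / √(1 − 0.270400)
  = 0.520·16.613248 / 0.854166
  = 8.638889 / 0.854166 = 10.114

10.114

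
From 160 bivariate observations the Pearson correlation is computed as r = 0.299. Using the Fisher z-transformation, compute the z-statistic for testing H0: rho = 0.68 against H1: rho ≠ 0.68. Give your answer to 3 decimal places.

z_r = atanh(0.299) = 0.308421,  z_0 = atanh(0.68) = 0.829114
SE = 1/√(n−3) = 1/√157 = 0.079809
z = (z_r − z_0)/SE = (0.308421 − 0.829114) / 0.079809 = -0.520693 / 0.079809 = -6.524

-6.524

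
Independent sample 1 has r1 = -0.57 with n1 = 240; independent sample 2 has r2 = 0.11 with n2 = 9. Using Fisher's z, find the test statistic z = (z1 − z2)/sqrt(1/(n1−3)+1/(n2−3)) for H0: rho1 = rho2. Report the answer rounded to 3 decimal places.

Fisher z-transforms: z1 = atanh(-0.57) = -0.647523, z2 = atanh(0.11) = 0.110447; difference d = -0.757970
Var(d) = 1/237 + 1/6 = 0.0042194 + 0.1666667 = 0.1708861
z = d/√Var(d) = -0.757970 / √0.1708861 = -0.757970 / 0.413384 = -1.834

-1.834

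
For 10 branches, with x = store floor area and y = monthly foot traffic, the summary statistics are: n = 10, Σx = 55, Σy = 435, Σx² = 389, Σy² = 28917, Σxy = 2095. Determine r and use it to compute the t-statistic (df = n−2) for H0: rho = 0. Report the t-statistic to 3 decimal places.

-0.955

S_xy = nΣxy − ΣxΣy = 10·2095 − 55·435 = 20950 − 23925 = -2975
S_xx = nΣx² − (Σx)² = 10·389 − 55² = 3890 − 3025 = 865
S_yy = nΣy² − (Σy)² = 10·28917 − 435² = 289170 − 189225 = 99945
r = S_xy / √(S_xx·S_yy) = -2975 / √(865·99945) = -2975 / √86452425 = -2975 / 9297.9796 = -0.3200
t = r·√(n−2)/√(1−r²) = -0.3200·√8 / √(1−0.102400) = -0.905097 / 0.947418 = -0.955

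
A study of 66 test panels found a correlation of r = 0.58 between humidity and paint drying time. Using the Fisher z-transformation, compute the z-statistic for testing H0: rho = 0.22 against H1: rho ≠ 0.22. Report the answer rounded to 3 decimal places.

3.483

z_r = atanh(0.58) = 0.662463,  z_0 = atanh(0.22) = 0.223656
SE = 1/√(n−3) = 1/√63 = 0.125988
z = (z_r − z_0)/SE = (0.662463 − 0.223656) / 0.125988 = 0.438807 / 0.125988 = 3.483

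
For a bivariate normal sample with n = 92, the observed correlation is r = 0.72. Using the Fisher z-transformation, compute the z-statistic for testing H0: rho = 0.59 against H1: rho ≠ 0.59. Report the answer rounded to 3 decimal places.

2.170

z_r = atanh(0.72) = 0.907645,  z_0 = atanh(0.59) = 0.677666
SE = 1/√(n−3) = 1/√89 = 0.106000
z = (z_r − z_0)/SE = (0.907645 − 0.677666) / 0.106000 = 0.229979 / 0.106000 = 2.170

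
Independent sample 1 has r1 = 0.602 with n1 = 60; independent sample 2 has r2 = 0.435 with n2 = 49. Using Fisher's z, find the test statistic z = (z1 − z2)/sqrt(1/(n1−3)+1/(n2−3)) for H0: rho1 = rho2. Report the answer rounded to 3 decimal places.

Fisher z-transforms: z1 = atanh(0.602) = 0.696278, z2 = atanh(0.435) = 0.466047; difference d = 0.230231
Var(d) = 1/57 + 1/46 = 0.0175439 + 0.0217391 = 0.0392830
z = d/√Var(d) = 0.230231 / √0.0392830 = 0.230231 / 0.198199 = 1.162

1.162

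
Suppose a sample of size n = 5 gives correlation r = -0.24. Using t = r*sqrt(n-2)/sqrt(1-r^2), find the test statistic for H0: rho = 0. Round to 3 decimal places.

t = r·√(n−2) / √(1−r²) with r = -0.24, n = 5
  = -0.24·√3 / √(1 − 0.0576)
  = -0.24·1.732051 / 0.970773
  = -0.415692 / 0.970773 = -0.428

-0.428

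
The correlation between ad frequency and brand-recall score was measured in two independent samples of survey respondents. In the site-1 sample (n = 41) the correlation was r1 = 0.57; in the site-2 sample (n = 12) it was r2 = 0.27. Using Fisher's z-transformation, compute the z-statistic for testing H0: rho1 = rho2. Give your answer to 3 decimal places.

1.000

z1 = atanh(0.57) = 0.647523,  z2 = atanh(0.27) = 0.276864
SE = √(1/(n1−3) + 1/(n2−3)) = √(1/38 + 1/9) = √(0.0263158 + 0.1111111) = √0.1374269 = 0.370711
z = (z1 − z2)/SE = (0.647523 − 0.276864) / 0.370711 = 0.370659 / 0.370711 = 1.000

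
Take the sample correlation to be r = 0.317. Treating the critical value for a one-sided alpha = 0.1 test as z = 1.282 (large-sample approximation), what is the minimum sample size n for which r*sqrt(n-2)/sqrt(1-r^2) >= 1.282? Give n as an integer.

17

r√(n−2)/√(1−r²) ≥ 1.282  ⇔  n−2 ≥ (1.282)²·(1−r²)/r²
(1−r²)/r² = (1−0.100489)/0.100489 = 8.9513
n ≥ 2 + 1.643524·8.9513 = 2 + 14.7117 = 16.7117
⌈16.7117⌉ = 17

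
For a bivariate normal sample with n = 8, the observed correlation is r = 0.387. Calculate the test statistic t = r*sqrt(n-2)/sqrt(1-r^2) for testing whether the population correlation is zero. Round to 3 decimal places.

t = r·√(n−2) / √(1−r²) with r = 0.387, n = 8
  = 0.387·√6 / √(1 − 0.149769)
  = 0.387·2.449490 / 0.922080
  = 0.947953 / 0.922080 = 1.028

1.028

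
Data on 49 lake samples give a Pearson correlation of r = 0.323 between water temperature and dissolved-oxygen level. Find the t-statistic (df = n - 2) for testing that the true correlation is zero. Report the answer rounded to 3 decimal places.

t = r·√(n−2) / √(1−r²) with r = 0.323, n = 49
  = 0.323·√47 / √(1 − 0.104329)
  = 0.323·6.855655 / 0.946399
  = 2.214377 / 0.946399 = 2.340

2.340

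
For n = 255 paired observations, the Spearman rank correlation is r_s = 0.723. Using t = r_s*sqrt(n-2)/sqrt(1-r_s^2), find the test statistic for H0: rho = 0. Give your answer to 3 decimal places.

t = r_s·√(n−2) / √(1−r_s²) with r_s = 0.723, n = 255
  = 0.723·√253 / √(1 − 0.522729)
  = 0.723·15.905974 / 0.690848
  = 11.500019 / 0.690848 = 16.646

16.646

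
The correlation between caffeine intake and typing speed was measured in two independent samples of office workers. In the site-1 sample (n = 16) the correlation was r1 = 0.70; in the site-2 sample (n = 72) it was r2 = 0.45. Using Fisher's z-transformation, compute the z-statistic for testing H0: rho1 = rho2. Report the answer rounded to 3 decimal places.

Fisher z-transforms: z1 = atanh(0.70) = 0.867301, z2 = atanh(0.45) = 0.484700; difference d = 0.382601
Var(d) = 1/13 + 1/69 = 0.0769231 + 0.0144928 = 0.0914159
z = d/√Var(d) = 0.382601 / √0.0914159 = 0.382601 / 0.302351 = 1.265

1.265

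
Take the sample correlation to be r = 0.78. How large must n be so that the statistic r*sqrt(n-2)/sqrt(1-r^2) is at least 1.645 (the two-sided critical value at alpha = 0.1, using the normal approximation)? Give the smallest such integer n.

4

r√(n−2)/√(1−r²) ≥ 1.645  ⇔  n−2 ≥ (1.645)²·(1−r²)/r²
(1−r²)/r² = (1−0.6084)/0.6084 = 0.6437
n ≥ 2 + 2.706025·0.6437 = 2 + 1.7419 = 3.7419
⌈3.7419⌉ = 4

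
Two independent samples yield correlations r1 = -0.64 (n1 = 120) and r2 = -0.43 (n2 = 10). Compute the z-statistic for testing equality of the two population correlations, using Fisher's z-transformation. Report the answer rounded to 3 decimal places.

Fisher z-transforms: z1 = atanh(-0.64) = -0.758174, z2 = atanh(-0.43) = -0.459897; difference d = -0.298277
Var(d) = 1/117 + 1/7 = 0.0085470 + 0.1428571 = 0.1514041
z = d/√Var(d) = -0.298277 / √0.1514041 = -0.298277 / 0.389107 = -0.767

-0.767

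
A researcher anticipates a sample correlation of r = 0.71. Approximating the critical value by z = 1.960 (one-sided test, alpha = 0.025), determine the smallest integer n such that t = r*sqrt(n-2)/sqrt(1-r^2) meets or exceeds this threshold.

Need r·√(n−2)/√(1−r²) ≥ 1.960
√(n−2) ≥ 1.960·√(1−0.5041) / 0.71 = 1.960·0.704202 / 0.71 = 1.9440
n−2 ≥ 3.7791  ⇒  n ≥ 5.7791
Smallest integer n = 6

6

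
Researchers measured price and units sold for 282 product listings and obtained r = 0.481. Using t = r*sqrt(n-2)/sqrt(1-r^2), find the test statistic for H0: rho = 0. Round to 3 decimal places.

t = r·√(n−2) / √(1−r²) with r = 0.481, n = 282
  = 0.481·√280 / √(1 − 0.231361)
  = 0.481·16.733201 / 0.876721
  = 8.048670 / 0.876721 = 9.180

9.180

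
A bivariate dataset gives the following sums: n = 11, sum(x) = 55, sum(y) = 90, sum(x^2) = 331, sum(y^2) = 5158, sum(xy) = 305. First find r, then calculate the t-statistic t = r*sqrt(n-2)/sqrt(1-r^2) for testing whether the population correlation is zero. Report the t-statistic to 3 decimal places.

-0.914

S_xy = nΣxy − ΣxΣy = 11·305 − 55·90 = 3355 − 4950 = -1595
S_xx = nΣx² − (Σx)² = 11·331 − 55² = 3641 − 3025 = 616
S_yy = nΣy² − (Σy)² = 11·5158 − 90² = 56738 − 8100 = 48638
r = S_xy / √(S_xx·S_yy) = -1595 / √(616·48638) = -1595 / √29961008 = -1595 / 5473.6650 = -0.2914
t = r·√(n−2)/√(1−r²) = -0.2914·√9 / √(1−0.084914) = -0.874200 / 0.956601 = -0.914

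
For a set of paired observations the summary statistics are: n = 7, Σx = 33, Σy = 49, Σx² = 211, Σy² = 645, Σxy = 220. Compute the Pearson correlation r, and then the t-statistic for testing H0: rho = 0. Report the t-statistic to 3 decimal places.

-0.191

Numerator: nΣxy − (Σx)(Σy) = 7·220 − (33)(49) = -77
Denominator: √[(nΣx²−(Σx)²)(nΣy²−(Σy)²)]
  nΣx²−(Σx)² = 7·211 − 1089 = 388;  nΣy²−(Σy)² = 7·645 − 2401 = 2114
  √(388·2114) = √820232 = 905.6666
r = -77 / 905.6666 = -0.0850
t = r·√(n−2)/√(1−r²) = -0.0850·√5 / √(1−0.007225) = -0.190066 / 0.996381 = -0.191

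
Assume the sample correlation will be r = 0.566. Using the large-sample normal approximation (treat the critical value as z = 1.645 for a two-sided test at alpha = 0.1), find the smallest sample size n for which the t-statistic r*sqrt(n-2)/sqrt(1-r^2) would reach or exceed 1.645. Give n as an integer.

8

Need r·√(n−2)/√(1−r²) ≥ 1.645
√(n−2) ≥ 1.645·√(1−0.320356) / 0.566 = 1.645·0.824405 / 0.566 = 2.3960
n−2 ≥ 5.7408  ⇒  n ≥ 7.7408
Smallest integer n = 8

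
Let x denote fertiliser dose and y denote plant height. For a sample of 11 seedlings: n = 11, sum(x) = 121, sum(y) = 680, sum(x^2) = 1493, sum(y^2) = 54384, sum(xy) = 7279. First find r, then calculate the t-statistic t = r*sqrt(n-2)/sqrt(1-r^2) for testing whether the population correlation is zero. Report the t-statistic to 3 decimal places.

-0.431

Numerator: nΣxy − (Σx)(Σy) = 11·7279 − (121)(680) = -2211
Denominator: √[(nΣx²−(Σx)²)(nΣy²−(Σy)²)]
  nΣx²−(Σx)² = 11·1493 − 14641 = 1782;  nΣy²−(Σy)² = 11·54384 − 462400 = 135824
  √(1782·135824) = √242038368 = 15557.5823
r = -2211 / 15557.5823 = -0.1421
t = r·√(n−2)/√(1−r²) = -0.1421·√9 / √(1−0.020192) = -0.426300 / 0.989853 = -0.431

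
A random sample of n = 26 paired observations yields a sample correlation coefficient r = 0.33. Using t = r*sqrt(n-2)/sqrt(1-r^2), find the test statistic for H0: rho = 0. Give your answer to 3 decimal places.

1.713

t = r·√(n−2) / √(1−r²) with r = 0.33, n = 26
  = 0.33·√24 / √(1 − 0.1089)
  = 0.33·4.898979 / 0.943981
  = 1.616663 / 0.943981 = 1.713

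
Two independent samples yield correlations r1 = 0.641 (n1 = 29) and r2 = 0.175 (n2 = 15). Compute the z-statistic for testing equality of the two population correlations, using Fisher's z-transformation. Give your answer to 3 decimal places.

Fisher z-transforms: z1 = atanh(0.641) = 0.759869, z2 = atanh(0.175) = 0.176820; difference d = 0.583049
Var(d) = 1/26 + 1/12 = 0.0384615 + 0.0833333 = 0.1217948
z = d/√Var(d) = 0.583049 / √0.1217948 = 0.583049 / 0.348991 = 1.671

1.671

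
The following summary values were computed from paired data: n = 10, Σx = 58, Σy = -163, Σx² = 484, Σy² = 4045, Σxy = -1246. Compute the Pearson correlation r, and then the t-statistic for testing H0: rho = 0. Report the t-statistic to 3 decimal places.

Numerator: nΣxy − (Σx)(Σy) = 10·(-1246) − (58)(-163) = -3006
Denominator: √[(nΣx²−(Σx)²)(nΣy²−(Σy)²)]
  nΣx²−(Σx)² = 10·484 − 3364 = 1476;  nΣy²−(Σy)² = 10·4045 − 26569 = 13881
  √(1476·13881) = √20488356 = 4526.4065
r = -3006 / 4526.4065 = -0.6641
t = r·√(n−2)/√(1−r²) = -0.6641·√8 / √(1−0.441029) = -1.878358 / 0.747644 = -2.512

-2.512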